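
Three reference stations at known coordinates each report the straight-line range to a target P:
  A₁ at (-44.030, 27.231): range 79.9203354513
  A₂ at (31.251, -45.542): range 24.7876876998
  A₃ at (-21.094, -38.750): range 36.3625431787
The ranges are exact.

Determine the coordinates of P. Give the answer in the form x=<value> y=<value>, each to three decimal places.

x=13.666 y=-28.073

eq1: (x + 44.030)² + (y − 27.231)² = 79.9203354513²
eq2: (x − 31.251)² + (y + 45.542)² = 24.7876876998²
eq3: (x + 21.094)² + (y + 38.750)² = 36.3625431787²
eq1−eq3, eq1−eq2 (x²,y² cancel):
  45.872·x − 131.962·y = 4331.376547
  150.562·x − 145.546·y = 6143.361061
det = 45.872·-145.546 − -131.962·150.562 = 13191.976532
x = (4331.376547·-145.546 − -131.962·6143.361061) / 13191.976532 = 13.665555
y = (45.872·6143.361061 − 4331.376547·150.562) / 13191.976532 = -28.072553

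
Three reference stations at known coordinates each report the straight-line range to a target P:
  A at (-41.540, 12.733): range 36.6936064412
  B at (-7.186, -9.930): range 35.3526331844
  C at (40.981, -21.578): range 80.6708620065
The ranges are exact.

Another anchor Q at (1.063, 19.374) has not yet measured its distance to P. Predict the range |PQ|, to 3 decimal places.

eq1: (x + 41.540)² + (y − 12.733)² = 36.6936064412²
eq2: (x + 7.186)² + (y + 9.930)² = 35.3526331844²
eq3: (x − 40.981)² + (y + 21.578)² = 80.6708620065²
eq3−eq2, eq3−eq1 (x²,y² cancel):
  -96.334·x + 23.296·y = 3263.170355
  -165.042·x + 68.622·y = 4904.015667
det = -96.334·68.622 − 23.296·-165.042 = -2765.813316
x = (3263.170355·68.622 − 23.296·4904.015667) / -2765.813316 = -39.656085
y = (-96.334·4904.015667 − 3263.170355·-165.042) / -2765.813316 = -23.912213
|P − Q| = √((-39.656085 − 1.063)² + (-23.912213 − 19.374)²) = 59.428445

59.428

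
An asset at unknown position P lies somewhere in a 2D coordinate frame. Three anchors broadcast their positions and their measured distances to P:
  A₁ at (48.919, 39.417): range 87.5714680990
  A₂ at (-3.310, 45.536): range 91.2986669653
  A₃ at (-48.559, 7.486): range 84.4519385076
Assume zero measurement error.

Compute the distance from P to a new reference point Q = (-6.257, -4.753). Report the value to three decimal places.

eq1: (x − 48.919)² + (y − 39.417)² = 87.5714680990²
eq2: (x + 3.310)² + (y − 45.536)² = 91.2986669653²
eq3: (x + 48.559)² + (y − 7.486)² = 84.4519385076²
eq3−eq1, eq3−eq2 (x²,y² cancel):
  194.956·x + 63.862·y = 996.119666
  90.498·x + 76.100·y = -1532.849953
det = 194.956·76.100 − 63.862·90.498 = 9056.768324
x = (996.119666·76.100 − 63.862·-1532.849953) / 9056.768324 = 19.178537
y = (194.956·-1532.849953 − 996.119666·90.498) / 9056.768324 = -42.949661
|P − Q| = √((19.178537 − -6.257)² + (-42.949661 − -4.753)²) = 45.890647

45.891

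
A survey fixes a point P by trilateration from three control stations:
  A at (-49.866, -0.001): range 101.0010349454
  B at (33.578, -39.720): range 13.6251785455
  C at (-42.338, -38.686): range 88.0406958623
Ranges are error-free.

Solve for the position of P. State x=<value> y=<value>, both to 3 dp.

x=45.530 y=-33.179

eq1: (x + 49.866)² + (y + 0.001)² = 101.0010349454²
eq2: (x − 33.578)² + (y + 39.720)² = 13.6251785455²
eq3: (x + 42.338)² + (y + 38.686)² = 88.0406958623²
eq1−eq2, eq1−eq3 (x²,y² cancel):
  166.888·x − 79.438·y = 10234.106097
  15.056·x − 77.370·y = 3252.539815
det = 166.888·-77.370 − -79.438·15.056 = -11716.106032
x = (10234.106097·-77.370 − -79.438·3252.539815) / -11716.106032 = 45.530275
y = (166.888·3252.539815 − 10234.106097·15.056) / -11716.106032 = -33.178700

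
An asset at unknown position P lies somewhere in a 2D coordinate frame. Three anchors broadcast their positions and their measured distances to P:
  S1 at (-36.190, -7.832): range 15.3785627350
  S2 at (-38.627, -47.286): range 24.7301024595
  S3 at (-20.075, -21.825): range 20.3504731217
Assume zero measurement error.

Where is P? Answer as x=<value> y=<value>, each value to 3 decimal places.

eq1: (x + 36.190)² + (y + 7.832)² = 15.3785627350²
eq2: (x + 38.627)² + (y + 47.286)² = 24.7301024595²
eq3: (x + 20.075)² + (y + 21.825)² = 20.3504731217²
eq3−eq1, eq3−eq2 (x²,y² cancel):
  -32.230·x + 27.986·y = 669.361638
  -37.104·x − 50.922·y = 2651.238464
det = -32.230·-50.922 − 27.986·-37.104 = 2679.608604
x = (669.361638·-50.922 − 27.986·2651.238464) / 2679.608604 = -40.409929
y = (-32.230·2651.238464 − 669.361638·-37.104) / 2679.608604 = -22.620252

x=-40.410 y=-22.620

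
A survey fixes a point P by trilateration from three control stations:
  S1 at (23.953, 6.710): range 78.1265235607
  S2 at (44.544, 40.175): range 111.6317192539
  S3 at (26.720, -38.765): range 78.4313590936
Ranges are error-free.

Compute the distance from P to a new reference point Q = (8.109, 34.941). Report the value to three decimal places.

79.605

eq1: (x − 23.953)² + (y − 6.710)² = 78.1265235607²
eq2: (x − 44.544)² + (y − 40.175)² = 111.6317192539²
eq3: (x − 26.720)² + (y + 38.765)² = 78.4313590936²
eq3−eq1, eq3−eq2 (x²,y² cancel):
  -5.534·x + 90.950·y = -1550.188910
  35.648·x + 157.880·y = -4928.647718
det = -5.534·157.880 − 90.950·35.648 = -4115.893520
x = (-1550.188910·157.880 − 90.950·-4928.647718) / -4115.893520 = -49.446538
y = (-5.534·-4928.647718 − -1550.188910·35.648) / -4115.893520 = -20.053063
|P − Q| = √((-49.446538 − 8.109)² + (-20.053063 − 34.941)²) = 79.605194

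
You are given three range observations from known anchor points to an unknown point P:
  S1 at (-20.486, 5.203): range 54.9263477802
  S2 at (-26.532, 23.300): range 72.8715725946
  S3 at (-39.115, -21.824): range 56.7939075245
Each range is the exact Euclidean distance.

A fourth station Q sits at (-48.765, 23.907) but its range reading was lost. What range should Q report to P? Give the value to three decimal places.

88.110

eq1: (x + 20.486)² + (y − 5.203)² = 54.9263477802²
eq2: (x + 26.532)² + (y − 23.300)² = 72.8715725946²
eq3: (x + 39.115)² + (y + 21.824)² = 56.7939075245²
eq1−eq2, eq1−eq3 (x²,y² cancel):
  -12.092·x + 36.194·y = -1493.272793
  -37.258·x − 54.054·y = 1350.878545
det = -12.092·-54.054 − 36.194·-37.258 = 2002.137020
x = (-1493.272793·-54.054 − 36.194·1350.878545) / 2002.137020 = 15.894851
y = (-12.092·1350.878545 − -1493.272793·-37.258) / 2002.137020 = -35.947181
|P − Q| = √((15.894851 − -48.765)² + (-35.947181 − 23.907)²) = 88.110268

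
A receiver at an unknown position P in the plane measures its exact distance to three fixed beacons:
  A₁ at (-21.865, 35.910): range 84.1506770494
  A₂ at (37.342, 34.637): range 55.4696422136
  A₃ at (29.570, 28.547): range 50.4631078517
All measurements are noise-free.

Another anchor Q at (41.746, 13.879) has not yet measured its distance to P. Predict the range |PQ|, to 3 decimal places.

34.658

eq1: (x + 21.865)² + (y − 35.910)² = 84.1506770494²
eq2: (x − 37.342)² + (y − 34.637)² = 55.4696422136²
eq3: (x − 29.570)² + (y − 28.547)² = 50.4631078517²
eq1−eq3, eq1−eq2 (x²,y² cancel):
  102.870·x − 14.726·y = 4456.520978
  118.414·x − 2.546·y = 4830.995649
det = 102.870·-2.546 − -14.726·118.414 = 1481.857544
x = (4456.520978·-2.546 − -14.726·4830.995649) / 1481.857544 = 40.351341
y = (102.870·4830.995649 − 4456.520978·118.414) / 1481.857544 = -20.750951
|P − Q| = √((40.351341 − 41.746)² + (-20.750951 − 13.879)²) = 34.658023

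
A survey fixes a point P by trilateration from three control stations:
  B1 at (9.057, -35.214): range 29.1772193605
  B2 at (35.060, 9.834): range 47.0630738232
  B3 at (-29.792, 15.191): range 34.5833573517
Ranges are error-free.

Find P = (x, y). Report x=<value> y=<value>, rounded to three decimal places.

x=-7.161 y=-10.959

eq1: (x − 9.057)² + (y + 35.214)² = 29.1772193605²
eq2: (x − 35.060)² + (y − 9.834)² = 47.0630738232²
eq3: (x + 29.792)² + (y − 15.191)² = 34.5833573517²
eq2−eq1, eq2−eq3 (x²,y² cancel):
  -52.006·x − 90.096·y = 1359.766677
  -129.704·x + 10.714·y = 811.342901
det = -52.006·10.714 − -90.096·-129.704 = -12243.003868
x = (1359.766677·10.714 − -90.096·811.342901) / -12243.003868 = -7.160603
y = (-52.006·811.342901 − 1359.766677·-129.704) / -12243.003868 = -10.959114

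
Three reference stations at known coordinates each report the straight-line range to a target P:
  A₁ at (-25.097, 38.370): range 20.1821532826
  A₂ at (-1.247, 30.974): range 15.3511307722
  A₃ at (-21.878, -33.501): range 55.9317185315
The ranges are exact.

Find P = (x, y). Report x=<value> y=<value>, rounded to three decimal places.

eq1: (x + 25.097)² + (y − 38.370)² = 20.1821532826²
eq2: (x + 1.247)² + (y − 30.974)² = 15.3511307722²
eq3: (x + 21.878)² + (y + 33.501)² = 55.9317185315²
eq3−eq1, eq3−eq2 (x²,y² cancel):
  -6.438·x + 143.742·y = 3222.190251
  41.262·x + 128.950·y = 2252.679722
det = -6.438·128.950 − 143.742·41.262 = -6761.262504
x = (3222.190251·128.950 − 143.742·2252.679722) / -6761.262504 = -13.562074
y = (-6.438·2252.679722 − 3222.190251·41.262) / -6761.262504 = 21.809058

x=-13.562 y=21.809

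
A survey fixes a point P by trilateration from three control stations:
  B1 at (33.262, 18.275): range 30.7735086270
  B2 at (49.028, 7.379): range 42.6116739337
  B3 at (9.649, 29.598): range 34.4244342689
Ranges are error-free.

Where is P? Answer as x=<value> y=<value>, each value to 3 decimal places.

x=38.336 y=48.627

eq1: (x − 33.262)² + (y − 18.275)² = 30.7735086270²
eq2: (x − 49.028)² + (y − 7.379)² = 42.6116739337²
eq3: (x − 9.649)² + (y − 29.598)² = 34.4244342689²
eq3−eq1, eq3−eq2 (x²,y² cancel):
  47.226·x − 22.646·y = 709.224306
  78.758·x − 44.438·y = 858.336539
det = 47.226·-44.438 − -22.646·78.758 = -315.075320
x = (709.224306·-44.438 − -22.646·858.336539) / -315.075320 = 38.335660
y = (47.226·858.336539 − 709.224306·78.758) / -315.075320 = 48.627377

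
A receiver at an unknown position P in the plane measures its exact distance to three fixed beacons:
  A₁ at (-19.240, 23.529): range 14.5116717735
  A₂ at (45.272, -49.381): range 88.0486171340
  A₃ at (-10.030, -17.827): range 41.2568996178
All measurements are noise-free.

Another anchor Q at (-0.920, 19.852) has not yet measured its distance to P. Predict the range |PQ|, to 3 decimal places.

eq1: (x + 19.240)² + (y − 23.529)² = 14.5116717735²
eq2: (x − 45.272)² + (y + 49.381)² = 88.0486171340²
eq3: (x + 10.030)² + (y + 17.827)² = 41.2568996178²
eq1−eq3, eq1−eq2 (x²,y² cancel):
  18.420·x − 82.712·y = -1996.931760
  129.024·x − 145.820·y = -3977.724658
det = 18.420·-145.820 − -82.712·129.024 = 7985.828688
x = (-1996.931760·-145.820 − -82.712·-3977.724658) / 7985.828688 = -4.735009
y = (18.420·-3977.724658 − -1996.931760·129.024) / 7985.828688 = 23.088704
|P − Q| = √((-4.735009 − -0.920)² + (23.088704 − 19.852)²) = 5.003054

5.003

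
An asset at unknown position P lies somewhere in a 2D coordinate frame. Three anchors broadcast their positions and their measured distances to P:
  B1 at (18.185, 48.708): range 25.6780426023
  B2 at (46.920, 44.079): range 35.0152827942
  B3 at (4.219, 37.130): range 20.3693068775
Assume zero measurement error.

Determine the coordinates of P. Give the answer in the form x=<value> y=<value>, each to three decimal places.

x=18.930 y=23.041

eq1: (x − 18.185)² + (y − 48.708)² = 25.6780426023²
eq2: (x − 46.920)² + (y − 44.079)² = 35.0152827942²
eq3: (x − 4.219)² + (y − 37.130)² = 20.3693068775²
eq1−eq2, eq1−eq3 (x²,y² cancel):
  57.470·x − 9.258·y = 874.572995
  -27.932·x − 23.156·y = -1062.273419
det = 57.470·-23.156 − -9.258·-27.932 = -1589.369776
x = (874.572995·-23.156 − -9.258·-1062.273419) / -1589.369776 = 18.929603
y = (57.470·-1062.273419 − 874.572995·-27.932) / -1589.369776 = 23.040756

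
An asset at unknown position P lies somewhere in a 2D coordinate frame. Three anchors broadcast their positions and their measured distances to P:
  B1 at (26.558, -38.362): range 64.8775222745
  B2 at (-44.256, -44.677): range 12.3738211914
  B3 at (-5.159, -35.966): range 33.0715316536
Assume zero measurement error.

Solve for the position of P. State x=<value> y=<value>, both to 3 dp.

eq1: (x − 26.558)² + (y + 38.362)² = 64.8775222745²
eq2: (x + 44.256)² + (y + 44.677)² = 12.3738211914²
eq3: (x + 5.159)² + (y + 35.966)² = 33.0715316536²
eq2−eq1, eq2−eq3 (x²,y² cancel):
  141.628·x + 12.630·y = -5833.638903
  78.194·x + 17.422·y = -3575.074183
det = 141.628·17.422 − 12.630·78.194 = 1479.852796
x = (-5833.638903·17.422 − 12.630·-3575.074183) / 1479.852796 = -38.166276
y = (141.628·-3575.074183 − -5833.638903·78.194) / 1479.852796 = -33.905430

x=-38.166 y=-33.905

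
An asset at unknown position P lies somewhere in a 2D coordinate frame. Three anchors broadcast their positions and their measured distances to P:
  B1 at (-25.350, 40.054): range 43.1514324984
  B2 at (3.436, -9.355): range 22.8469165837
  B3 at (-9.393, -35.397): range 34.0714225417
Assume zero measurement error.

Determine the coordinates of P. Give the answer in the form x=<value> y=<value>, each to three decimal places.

eq1: (x + 25.350)² + (y − 40.054)² = 43.1514324984²
eq2: (x − 3.436)² + (y + 9.355)² = 22.8469165837²
eq3: (x + 9.393)² + (y + 35.397)² = 34.0714225417²
eq2−eq3, eq2−eq1 (x²,y² cancel):
  -25.658·x − 52.084·y = 602.973700
  -57.572·x + 98.818·y = 807.558766
det = -25.658·98.818 − -52.084·-57.572 = -5534.052292
x = (602.973700·98.818 − -52.084·807.558766) / -5534.052292 = -18.367290
y = (-25.658·807.558766 − 602.973700·-57.572) / -5534.052292 = -2.528718

x=-18.367 y=-2.529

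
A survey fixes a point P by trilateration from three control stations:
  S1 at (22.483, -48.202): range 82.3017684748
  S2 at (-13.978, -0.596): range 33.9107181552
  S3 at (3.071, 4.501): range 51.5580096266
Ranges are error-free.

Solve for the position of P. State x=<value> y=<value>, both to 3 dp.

x=-47.596 y=-5.045

eq1: (x − 22.483)² + (y + 48.202)² = 82.3017684748²
eq2: (x + 13.978)² + (y + 0.596)² = 33.9107181552²
eq3: (x − 3.071)² + (y − 4.501)² = 51.5580096266²
eq2−eq3, eq2−eq1 (x²,y² cancel):
  34.098·x + 10.194·y = -1674.341209
  72.922·x − 95.212·y = -2990.465895
det = 34.098·-95.212 − 10.194·72.922 = -3989.905644
x = (-1674.341209·-95.212 − 10.194·-2990.465895) / -3989.905644 = -47.595658
y = (34.098·-2990.465895 − -1674.341209·72.922) / -3989.905644 = -5.044581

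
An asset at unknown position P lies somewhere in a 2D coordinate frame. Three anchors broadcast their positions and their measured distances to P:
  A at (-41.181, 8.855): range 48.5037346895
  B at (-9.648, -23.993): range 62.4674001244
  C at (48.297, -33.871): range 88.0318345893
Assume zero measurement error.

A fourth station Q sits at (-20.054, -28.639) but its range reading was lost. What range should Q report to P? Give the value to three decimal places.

68.981

eq1: (x + 41.181)² + (y − 8.855)² = 48.5037346895²
eq2: (x + 9.648)² + (y + 23.993)² = 62.4674001244²
eq3: (x − 48.297)² + (y + 33.871)² = 88.0318345893²
eq2−eq3, eq2−eq1 (x²,y² cancel):
  115.890·x − 19.756·y = -1036.330926
  -63.066·x + 65.696·y = 2655.101632
det = 115.890·65.696 − -19.756·-63.066 = 6367.577544
x = (-1036.330926·65.696 − -19.756·2655.101632) / 6367.577544 = -2.454404
y = (115.890·2655.101632 − -1036.330926·-63.066) / 6367.577544 = 38.058819
|P − Q| = √((-2.454404 − -20.054)² + (38.058819 − -28.639)²) = 68.980757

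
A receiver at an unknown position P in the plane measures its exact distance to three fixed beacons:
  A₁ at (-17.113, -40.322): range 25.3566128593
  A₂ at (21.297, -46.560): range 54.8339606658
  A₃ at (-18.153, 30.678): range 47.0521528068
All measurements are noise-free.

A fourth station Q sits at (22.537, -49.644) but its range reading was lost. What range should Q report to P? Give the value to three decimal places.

eq1: (x + 17.113)² + (y + 40.322)² = 25.3566128593²
eq2: (x − 21.297)² + (y + 46.560)² = 54.8339606658²
eq3: (x + 18.153)² + (y − 30.678)² = 47.0521528068²
eq2−eq3, eq2−eq1 (x²,y² cancel):
  -78.900·x + 154.476·y = -557.866557
  -76.820·x + 12.476·y = 1661.128071
det = -78.900·12.476 − 154.476·-76.820 = 10882.489920
x = (-557.866557·12.476 − 154.476·1661.128071) / 10882.489920 = -24.219123
y = (-78.900·1661.128071 − -557.866557·-76.820) / 10882.489920 = -15.981482
|P − Q| = √((-24.219123 − 22.537)² + (-15.981482 − -49.644)²) = 57.613368

57.613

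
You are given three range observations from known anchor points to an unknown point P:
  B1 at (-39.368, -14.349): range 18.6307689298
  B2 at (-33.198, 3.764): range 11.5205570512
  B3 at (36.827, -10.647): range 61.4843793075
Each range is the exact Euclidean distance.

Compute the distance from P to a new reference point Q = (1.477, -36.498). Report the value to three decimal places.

41.852

eq1: (x + 39.368)² + (y + 14.349)² = 18.6307689298²
eq2: (x + 33.198)² + (y − 3.764)² = 11.5205570512²
eq3: (x − 36.827)² + (y + 10.647)² = 61.4843793075²
eq1−eq3, eq1−eq2 (x²,y² cancel):
  152.390·x + 7.404·y = -3719.370035
  12.340·x + 36.226·y = -425.076009
det = 152.390·36.226 − 7.404·12.340 = 5429.114780
x = (-3719.370035·36.226 − 7.404·-425.076009) / 5429.114780 = -24.237954
y = (152.390·-425.076009 − -3719.370035·12.340) / 5429.114780 = -3.477603
|P − Q| = √((-24.237954 − 1.477)² + (-3.477603 − -36.498)²) = 41.852186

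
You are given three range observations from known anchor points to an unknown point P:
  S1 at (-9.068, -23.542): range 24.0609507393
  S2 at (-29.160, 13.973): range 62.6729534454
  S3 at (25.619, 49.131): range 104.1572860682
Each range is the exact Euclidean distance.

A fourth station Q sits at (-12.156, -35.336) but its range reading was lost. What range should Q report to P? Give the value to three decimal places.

eq1: (x + 9.068)² + (y + 23.542)² = 24.0609507393²
eq2: (x + 29.160)² + (y − 13.973)² = 62.6729534454²
eq3: (x − 25.619)² + (y − 49.131)² = 104.1572860682²
eq2−eq1, eq2−eq3 (x²,y² cancel):
  40.184·x − 75.030·y = 2939.873802
  109.558·x + 70.316·y = -4896.203155
det = 40.184·70.316 − -75.030·109.558 = 11045.714884
x = (2939.873802·70.316 − -75.030·-4896.203155) / 11045.714884 = -14.543373
y = (40.184·-4896.203155 − 2939.873802·109.558) / 11045.714884 = -46.971674
|P − Q| = √((-14.543373 − -12.156)² + (-46.971674 − -35.336)²) = 11.878067

11.878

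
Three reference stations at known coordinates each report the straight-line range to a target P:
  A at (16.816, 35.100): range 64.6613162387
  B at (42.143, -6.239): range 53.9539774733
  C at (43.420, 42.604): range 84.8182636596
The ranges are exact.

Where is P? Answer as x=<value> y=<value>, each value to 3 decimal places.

eq1: (x − 16.816)² + (y − 35.100)² = 64.6613162387²
eq2: (x − 42.143)² + (y + 6.239)² = 53.9539774733²
eq3: (x − 43.420)² + (y − 42.604)² = 84.8182636596²
eq1−eq3, eq1−eq2 (x²,y² cancel):
  53.208·x + 15.008·y = -827.442673
  50.654·x − 82.678·y = 1570.223847
det = 53.208·-82.678 − 15.008·50.654 = -5159.346256
x = (-827.442673·-82.678 − 15.008·1570.223847) / -5159.346256 = -8.692067
y = (53.208·1570.223847 − -827.442673·50.654) / -5159.346256 = -24.317374

x=-8.692 y=-24.317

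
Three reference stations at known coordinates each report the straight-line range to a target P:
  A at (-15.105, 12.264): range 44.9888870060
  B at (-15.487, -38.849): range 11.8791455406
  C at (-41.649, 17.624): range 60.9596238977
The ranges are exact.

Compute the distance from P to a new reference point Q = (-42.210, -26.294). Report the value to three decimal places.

36.684

eq1: (x + 15.105)² + (y − 12.264)² = 44.9888870060²
eq2: (x + 15.487)² + (y + 38.849)² = 11.8791455406²
eq3: (x + 41.649)² + (y − 17.624)² = 60.9596238977²
eq2−eq1, eq2−eq3 (x²,y² cancel):
  0.764·x + 102.226·y = -3253.411104
  -52.324·x + 112.946·y = -3278.809040
det = 0.764·112.946 − 102.226·-52.324 = 5435.163968
x = (-3253.411104·112.946 − 102.226·-3278.809040) / 5435.163968 = -5.939147
y = (0.764·-3278.809040 − -3253.411104·-52.324) / 5435.163968 = -31.781285
|P − Q| = √((-5.939147 − -42.210)² + (-31.781285 − -26.294)²) = 36.683580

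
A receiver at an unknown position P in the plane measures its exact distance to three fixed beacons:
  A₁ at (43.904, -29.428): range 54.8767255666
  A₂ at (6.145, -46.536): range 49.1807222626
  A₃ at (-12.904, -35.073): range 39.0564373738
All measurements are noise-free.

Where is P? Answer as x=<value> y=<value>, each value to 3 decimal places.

x=-0.995 y=2.124

eq1: (x − 43.904)² + (y + 29.428)² = 54.8767255666²
eq2: (x − 6.145)² + (y + 46.536)² = 49.1807222626²
eq3: (x + 12.904)² + (y + 35.073)² = 39.0564373738²
eq1−eq3, eq1−eq2 (x²,y² cancel):
  -113.616·x − 11.290·y = 89.109854
  -75.518·x − 34.216·y = 2.503488
det = -113.616·-34.216 − -11.290·-75.518 = 3034.886836
x = (89.109854·-34.216 − -11.290·2.503488) / 3034.886836 = -0.995331
y = (-113.616·2.503488 − 89.109854·-75.518) / 3034.886836 = 2.123625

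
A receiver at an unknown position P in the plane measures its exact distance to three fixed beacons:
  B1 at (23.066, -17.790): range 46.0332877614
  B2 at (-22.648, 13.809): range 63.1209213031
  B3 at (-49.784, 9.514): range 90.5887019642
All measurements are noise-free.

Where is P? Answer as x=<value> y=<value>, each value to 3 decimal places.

eq1: (x − 23.066)² + (y + 17.790)² = 46.0332877614²
eq2: (x + 22.648)² + (y − 13.809)² = 63.1209213031²
eq3: (x + 49.784)² + (y − 9.514)² = 90.5887019642²
eq2−eq1, eq2−eq3 (x²,y² cancel):
  91.428·x − 63.198·y = 2010.091195
  -54.272·x − 8.590·y = -2356.719750
det = 91.428·-8.590 − -63.198·-54.272 = -4215.248376
x = (2010.091195·-8.590 − -63.198·-2356.719750) / -4215.248376 = 39.429861
y = (91.428·-2356.719750 − 2010.091195·-54.272) / -4215.248376 = 25.236592

x=39.430 y=25.237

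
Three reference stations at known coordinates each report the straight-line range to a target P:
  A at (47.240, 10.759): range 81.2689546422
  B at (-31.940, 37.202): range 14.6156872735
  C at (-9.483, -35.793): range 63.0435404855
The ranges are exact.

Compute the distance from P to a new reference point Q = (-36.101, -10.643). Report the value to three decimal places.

eq1: (x − 47.240)² + (y − 10.759)² = 81.2689546422²
eq2: (x + 31.940)² + (y − 37.202)² = 14.6156872735²
eq3: (x + 9.483)² + (y + 35.793)² = 63.0435404855²
eq1−eq2, eq1−eq3 (x²,y² cancel):
  -158.360·x + 52.886·y = 6447.803397
  -113.446·x − 93.104·y = 1653.847449
det = -158.360·-93.104 − 52.886·-113.446 = 20743.654596
x = (6447.803397·-93.104 − 52.886·1653.847449) / 20743.654596 = -33.156244
y = (-158.360·1653.847449 − 6447.803397·-113.446) / 20743.654596 = 22.637005
|P − Q| = √((-33.156244 − -36.101)² + (22.637005 − -10.643)²) = 33.410034

33.410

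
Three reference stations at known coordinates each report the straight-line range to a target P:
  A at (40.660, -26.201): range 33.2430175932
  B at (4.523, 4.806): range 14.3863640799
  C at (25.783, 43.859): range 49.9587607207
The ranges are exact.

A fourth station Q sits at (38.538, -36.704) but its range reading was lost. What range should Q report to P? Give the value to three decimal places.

39.471

eq1: (x − 40.660)² + (y + 26.201)² = 33.2430175932²
eq2: (x − 4.523)² + (y − 4.806)² = 14.3863640799²
eq3: (x − 25.783)² + (y − 43.859)² = 49.9587607207²
eq2−eq3, eq2−eq1 (x²,y² cancel):
  42.520·x + 78.106·y = 255.909504
  72.274·x − 62.014·y = 1398.042089
det = 42.520·-62.014 − 78.106·72.274 = -8281.868324
x = (255.909504·-62.014 − 78.106·1398.042089) / -8281.868324 = 15.101115
y = (42.520·1398.042089 − 255.909504·72.274) / -8281.868324 = -4.944433
|P − Q| = √((15.101115 − 38.538)² + (-4.944433 − -36.704)²) = 39.470972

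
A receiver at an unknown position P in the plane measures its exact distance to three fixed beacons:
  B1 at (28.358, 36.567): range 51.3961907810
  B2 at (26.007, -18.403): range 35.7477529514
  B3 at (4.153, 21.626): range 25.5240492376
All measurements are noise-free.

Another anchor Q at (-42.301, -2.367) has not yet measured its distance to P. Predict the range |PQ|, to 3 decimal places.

36.593

eq1: (x − 28.358)² + (y − 36.567)² = 51.3961907810²
eq2: (x − 26.007)² + (y + 18.403)² = 35.7477529514²
eq3: (x − 4.153)² + (y − 21.626)² = 25.5240492376²
eq1−eq2, eq1−eq3 (x²,y² cancel):
  -4.702·x − 109.940·y = 237.379391
  -48.410·x − 29.882·y = 333.700969
det = -4.702·-29.882 − -109.940·-48.410 = -5181.690236
x = (237.379391·-29.882 − -109.940·333.700969) / -5181.690236 = -5.711209
y = (-4.702·333.700969 − 237.379391·-48.410) / -5181.690236 = -1.914911
|P − Q| = √((-5.711209 − -42.301)² + (-1.914911 − -2.367)²) = 36.592584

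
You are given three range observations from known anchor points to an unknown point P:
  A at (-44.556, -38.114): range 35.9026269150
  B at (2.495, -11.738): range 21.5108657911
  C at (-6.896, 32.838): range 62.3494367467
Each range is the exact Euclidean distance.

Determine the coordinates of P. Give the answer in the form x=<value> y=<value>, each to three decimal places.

eq1: (x + 44.556)² + (y + 38.114)² = 35.9026269150²
eq2: (x − 2.495)² + (y + 11.738)² = 21.5108657911²
eq3: (x + 6.896)² + (y − 32.838)² = 62.3494367467²
eq1−eq2, eq1−eq3 (x²,y² cancel):
  94.102·x + 52.752·y = -2467.627191
  75.320·x + 141.904·y = -4910.478715
det = 94.102·141.904 − 52.752·75.320 = 9380.169568
x = (-2467.627191·141.904 − 52.752·-4910.478715) / 9380.169568 = -9.715026
y = (94.102·-4910.478715 − -2467.627191·75.320) / 9380.169568 = -29.447675

x=-9.715 y=-29.448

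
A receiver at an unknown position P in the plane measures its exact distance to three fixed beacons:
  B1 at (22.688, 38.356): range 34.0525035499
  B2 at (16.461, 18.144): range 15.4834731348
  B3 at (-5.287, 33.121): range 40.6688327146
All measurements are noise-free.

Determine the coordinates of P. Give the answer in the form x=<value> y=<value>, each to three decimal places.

eq1: (x − 22.688)² + (y − 38.356)² = 34.0525035499²
eq2: (x − 16.461)² + (y − 18.144)² = 15.4834731348²
eq3: (x + 5.287)² + (y − 33.121)² = 40.6688327146²
eq1−eq2, eq1−eq3 (x²,y² cancel):
  -12.454·x − 40.424·y = -465.923765
  -55.950·x − 10.470·y = -1355.356026
det = -12.454·-10.470 − -40.424·-55.950 = -2131.329420
x = (-465.923765·-10.470 − -40.424·-1355.356026) / -2131.329420 = 23.417633
y = (-12.454·-1355.356026 − -465.923765·-55.950) / -2131.329420 = 4.311314

x=23.418 y=4.311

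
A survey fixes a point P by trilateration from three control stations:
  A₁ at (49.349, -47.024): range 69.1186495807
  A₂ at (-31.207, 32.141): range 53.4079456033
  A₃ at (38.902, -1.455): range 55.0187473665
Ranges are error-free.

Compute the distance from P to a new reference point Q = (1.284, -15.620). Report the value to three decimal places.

eq1: (x − 49.349)² + (y + 47.024)² = 69.1186495807²
eq2: (x + 31.207)² + (y − 32.141)² = 53.4079456033²
eq3: (x − 38.902)² + (y + 1.455)² = 55.0187473665²
eq2−eq3, eq2−eq1 (x²,y² cancel):
  140.218·x − 67.192·y = -666.092009
  161.112·x − 158.330·y = 714.680581
det = 140.218·-158.330 − -67.192·161.112 = -11375.278436
x = (-666.092009·-158.330 − -67.192·714.680581) / -11375.278436 = -13.492695
y = (140.218·714.680581 − -666.092009·161.112) / -11375.278436 = -18.243641
|P − Q| = √((-13.492695 − 1.284)² + (-18.243641 − -15.620)²) = 15.007805

15.008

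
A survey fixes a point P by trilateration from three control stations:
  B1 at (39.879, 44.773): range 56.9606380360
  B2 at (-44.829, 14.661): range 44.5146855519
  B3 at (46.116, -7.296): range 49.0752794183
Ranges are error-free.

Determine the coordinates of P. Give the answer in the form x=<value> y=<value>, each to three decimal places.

x=-1.287 y=5.405

eq1: (x − 39.879)² + (y − 44.773)² = 56.9606380360²
eq2: (x + 44.829)² + (y − 14.661)² = 44.5146855519²
eq3: (x − 46.116)² + (y + 7.296)² = 49.0752794183²
eq1−eq3, eq1−eq2 (x²,y² cancel):
  12.474·x − 104.138·y = -578.907863
  -169.416·x − 60.224·y = -107.414952
det = 12.474·-60.224 − -104.138·-169.416 = -18393.877584
x = (-578.907863·-60.224 − -104.138·-107.414952) / -18393.877584 = -1.287285
y = (12.474·-107.414952 − -578.907863·-169.416) / -18393.877584 = 5.404850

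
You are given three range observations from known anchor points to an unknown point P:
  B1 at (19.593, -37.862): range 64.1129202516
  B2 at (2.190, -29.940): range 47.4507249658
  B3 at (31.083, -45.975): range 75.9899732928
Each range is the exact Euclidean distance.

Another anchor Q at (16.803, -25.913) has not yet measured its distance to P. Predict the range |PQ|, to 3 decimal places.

eq1: (x − 19.593)² + (y + 37.862)² = 64.1129202516²
eq2: (x − 2.190)² + (y + 29.940)² = 47.4507249658²
eq3: (x − 31.083)² + (y + 45.975)² = 75.9899732928²
eq2−eq1, eq2−eq3 (x²,y² cancel):
  34.806·x − 15.844·y = -942.678250
  57.786·x − 32.070·y = -1344.250927
det = 34.806·-32.070 − -15.844·57.786 = -200.667036
x = (-942.678250·-32.070 − -15.844·-1344.250927) / -200.667036 = -44.518422
y = (34.806·-1344.250927 − -942.678250·57.786) / -200.667036 = -38.300300
|P − Q| = √((-44.518422 − 16.803)² + (-38.300300 − -25.913)²) = 62.560067

62.560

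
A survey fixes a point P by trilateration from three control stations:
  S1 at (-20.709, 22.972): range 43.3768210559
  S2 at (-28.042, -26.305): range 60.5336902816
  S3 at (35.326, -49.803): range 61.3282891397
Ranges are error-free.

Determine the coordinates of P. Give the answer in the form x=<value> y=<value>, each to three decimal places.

eq1: (x + 20.709)² + (y − 22.972)² = 43.3768210559²
eq2: (x + 28.042)² + (y + 26.305)² = 60.5336902816²
eq3: (x − 35.326)² + (y + 49.803)² = 61.3282891397²
eq1−eq3, eq1−eq2 (x²,y² cancel):
  112.070·x − 145.550·y = 892.079176
  -14.666·x − 98.554·y = -1261.047730
det = 112.070·-98.554 − -145.550·-14.666 = -13179.583080
x = (892.079176·-98.554 − -145.550·-1261.047730) / -13179.583080 = 20.597273
y = (112.070·-1261.047730 − 892.079176·-14.666) / -13179.583080 = 9.730383

x=20.597 y=9.730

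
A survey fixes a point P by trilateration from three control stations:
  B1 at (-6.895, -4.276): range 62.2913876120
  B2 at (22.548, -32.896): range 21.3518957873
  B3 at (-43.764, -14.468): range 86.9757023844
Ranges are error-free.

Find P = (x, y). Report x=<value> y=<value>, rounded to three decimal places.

x=35.775 y=-49.657

eq1: (x + 6.895)² + (y + 4.276)² = 62.2913876120²
eq2: (x − 22.548)² + (y + 32.896)² = 21.3518957873²
eq3: (x + 43.764)² + (y + 14.468)² = 86.9757023844²
eq3−eq2, eq3−eq1 (x²,y² cancel):
  132.624·x − 36.856·y = 6574.817752
  73.738·x + 20.384·y = 1625.770316
det = 132.624·20.384 − -36.856·73.738 = 5421.095344
x = (6574.817752·20.384 − -36.856·1625.770316) / 5421.095344 = 35.775146
y = (132.624·1625.770316 − 6574.817752·73.738) / 5421.095344 = -49.657446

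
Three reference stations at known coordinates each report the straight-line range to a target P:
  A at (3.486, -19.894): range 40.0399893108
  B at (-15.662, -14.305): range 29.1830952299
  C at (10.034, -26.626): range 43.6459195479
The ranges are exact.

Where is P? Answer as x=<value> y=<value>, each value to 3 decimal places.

x=-31.962 y=-38.511

eq1: (x − 3.486)² + (y + 19.894)² = 40.0399893108²
eq2: (x + 15.662)² + (y + 14.305)² = 29.1830952299²
eq3: (x − 10.034)² + (y + 26.626)² = 43.6459195479²
eq1−eq2, eq1−eq3 (x²,y² cancel):
  -38.296·x + 11.178·y = 793.555534
  13.096·x − 13.464·y = 99.936051
det = -38.296·-13.464 − 11.178·13.096 = 369.230256
x = (793.555534·-13.464 − 11.178·99.936051) / 369.230256 = -31.962486
y = (-38.296·99.936051 − 793.555534·13.096) / 369.230256 = -38.511346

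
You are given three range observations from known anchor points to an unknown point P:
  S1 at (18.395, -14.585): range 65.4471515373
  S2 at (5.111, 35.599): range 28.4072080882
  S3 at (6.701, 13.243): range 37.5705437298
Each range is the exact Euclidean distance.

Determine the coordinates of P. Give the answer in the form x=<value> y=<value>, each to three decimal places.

eq1: (x − 18.395)² + (y + 14.585)² = 65.4471515373²
eq2: (x − 5.111)² + (y − 35.599)² = 28.4072080882²
eq3: (x − 6.701)² + (y − 13.243)² = 37.5705437298²
eq2−eq3, eq2−eq1 (x²,y² cancel):
  3.180·x − 44.712·y = -1677.706957
  26.568·x − 100.368·y = -4218.673045
det = 3.180·-100.368 − -44.712·26.568 = 868.738176
x = (-1677.706957·-100.368 − -44.712·-4218.673045) / 868.738176 = -23.294956
y = (3.180·-4218.673045 − -1677.706957·26.568) / 868.738176 = 35.865741

x=-23.295 y=35.866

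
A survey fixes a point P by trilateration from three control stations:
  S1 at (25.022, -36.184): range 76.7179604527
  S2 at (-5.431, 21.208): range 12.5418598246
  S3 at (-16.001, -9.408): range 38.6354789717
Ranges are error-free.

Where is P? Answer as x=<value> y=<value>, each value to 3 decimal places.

x=-15.083 y=29.217

eq1: (x − 25.022)² + (y + 36.184)² = 76.7179604527²
eq2: (x + 5.431)² + (y − 21.208)² = 12.5418598246²
eq3: (x + 16.001)² + (y + 9.408)² = 38.6354789717²
eq1−eq2, eq1−eq3 (x²,y² cancel):
  -60.906·x + 114.784·y = 4272.239893
  -82.046·x + 53.552·y = 2802.105346
det = -60.906·53.552 − 114.784·-82.046 = 6155.929952
x = (4272.239893·53.552 − 114.784·2802.105346) / 6155.929952 = -15.082996
y = (-60.906·2802.105346 − 4272.239893·-82.046) / 6155.929952 = 29.216571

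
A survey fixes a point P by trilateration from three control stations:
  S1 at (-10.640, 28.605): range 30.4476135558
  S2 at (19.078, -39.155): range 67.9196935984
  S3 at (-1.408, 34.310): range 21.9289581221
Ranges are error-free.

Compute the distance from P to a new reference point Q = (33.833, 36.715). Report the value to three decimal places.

16.124

eq1: (x + 10.640)² + (y − 28.605)² = 30.4476135558²
eq2: (x − 19.078)² + (y + 39.155)² = 67.9196935984²
eq3: (x + 1.408)² + (y − 34.310)² = 21.9289581221²
eq3−eq2, eq3−eq1 (x²,y² cancel):
  40.972·x − 146.930·y = -3414.280029
  -18.464·x − 11.410·y = -693.880906
det = 40.972·-11.410 − -146.930·-18.464 = -3180.406040
x = (-3414.280029·-11.410 − -146.930·-693.880906) / -3180.406040 = 19.807215
y = (40.972·-693.880906 − -3414.280029·-18.464) / -3180.406040 = 28.760779
|P − Q| = √((19.807215 − 33.833)² + (28.760779 − 36.715)²) = 16.124276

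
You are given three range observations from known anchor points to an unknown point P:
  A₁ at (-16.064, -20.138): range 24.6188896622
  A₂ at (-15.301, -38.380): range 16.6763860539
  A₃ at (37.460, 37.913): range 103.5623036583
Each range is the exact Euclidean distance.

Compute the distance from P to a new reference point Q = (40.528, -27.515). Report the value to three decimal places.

73.390

eq1: (x + 16.064)² + (y + 20.138)² = 24.6188896622²
eq2: (x + 15.301)² + (y + 38.380)² = 16.6763860539²
eq3: (x − 37.460)² + (y − 37.913)² = 103.5623036583²
eq2−eq3, eq2−eq1 (x²,y² cancel):
  105.522·x + 152.586·y = -9313.546719
  -1.526·x + 36.484·y = -1371.541737
det = 105.522·36.484 − 152.586·-1.526 = 4082.710884
x = (-9313.546719·36.484 − 152.586·-1371.541737) / 4082.710884 = -31.968311
y = (105.522·-1371.541737 − -9313.546719·-1.526) / 4082.710884 = -38.930089
|P − Q| = √((-31.968311 − 40.528)² + (-38.930089 − -27.515)²) = 73.389504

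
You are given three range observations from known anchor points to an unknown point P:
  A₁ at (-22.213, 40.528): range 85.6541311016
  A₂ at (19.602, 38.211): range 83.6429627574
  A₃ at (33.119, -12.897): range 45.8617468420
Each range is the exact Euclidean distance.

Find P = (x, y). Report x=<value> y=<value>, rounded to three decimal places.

eq1: (x + 22.213)² + (y − 40.528)² = 85.6541311016²
eq2: (x − 19.602)² + (y − 38.211)² = 83.6429627574²
eq3: (x − 33.119)² + (y + 12.897)² = 45.8617468420²
eq2−eq3, eq2−eq1 (x²,y² cancel):
  27.034·x − 102.216·y = 4311.727240
  -83.630·x + 4.634·y = -48.867728
det = 27.034·4.634 − -102.216·-83.630 = -8423.048524
x = (4311.727240·4.634 − -102.216·-48.867728) / -8423.048524 = -1.779104
y = (27.034·-48.867728 − 4311.727240·-83.630) / -8423.048524 = -42.653044

x=-1.779 y=-42.653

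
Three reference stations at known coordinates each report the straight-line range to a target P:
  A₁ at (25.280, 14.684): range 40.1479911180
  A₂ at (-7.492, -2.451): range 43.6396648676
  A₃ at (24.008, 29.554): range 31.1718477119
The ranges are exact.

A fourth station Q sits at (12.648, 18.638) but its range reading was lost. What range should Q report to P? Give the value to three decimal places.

eq1: (x − 25.280)² + (y − 14.684)² = 40.1479911180²
eq2: (x + 7.492)² + (y + 2.451)² = 43.6396648676²
eq3: (x − 24.008)² + (y − 29.554)² = 31.1718477119²
eq3−eq1, eq3−eq2 (x²,y² cancel):
  2.544·x − 29.740·y = -1235.301825
  -63.000·x − 64.010·y = -2320.421775
det = 2.544·-64.010 − -29.740·-63.000 = -2036.461440
x = (-1235.301825·-64.010 − -29.740·-2320.421775) / -2036.461440 = -4.941084
y = (2.544·-2320.421775 − -1235.301825·-63.000) / -2036.461440 = 41.114045
|P − Q| = √((-4.941084 − 12.648)² + (41.114045 − 18.638)²) = 28.540296

28.540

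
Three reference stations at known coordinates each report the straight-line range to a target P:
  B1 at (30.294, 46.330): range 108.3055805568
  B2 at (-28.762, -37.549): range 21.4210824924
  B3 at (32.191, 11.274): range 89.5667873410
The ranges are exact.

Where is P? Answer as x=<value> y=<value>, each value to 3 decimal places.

x=-48.121 y=-28.378

eq1: (x − 30.294)² + (y − 46.330)² = 108.3055805568²
eq2: (x + 28.762)² + (y + 37.549)² = 21.4210824924²
eq3: (x − 32.191)² + (y − 11.274)² = 89.5667873410²
eq1−eq3, eq1−eq2 (x²,y² cancel):
  3.794·x − 70.112·y = 1807.057606
  -118.112·x − 167.758·y = 10444.220714
det = 3.794·-167.758 − -70.112·-118.112 = -8917.542396
x = (1807.057606·-167.758 − -70.112·10444.220714) / -8917.542396 = -48.120526
y = (3.794·10444.220714 − 1807.057606·-118.112) / -8917.542396 = -28.377837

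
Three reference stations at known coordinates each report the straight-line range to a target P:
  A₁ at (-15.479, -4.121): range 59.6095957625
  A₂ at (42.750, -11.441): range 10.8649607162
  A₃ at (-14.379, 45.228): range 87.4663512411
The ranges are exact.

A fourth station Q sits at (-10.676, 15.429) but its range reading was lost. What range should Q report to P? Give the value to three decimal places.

eq1: (x + 15.479)² + (y + 4.121)² = 59.6095957625²
eq2: (x − 42.750)² + (y + 11.441)² = 10.8649607162²
eq3: (x + 14.379)² + (y − 45.228)² = 87.4663512411²
eq1−eq2, eq1−eq3 (x²,y² cancel):
  116.458·x − 14.640·y = 5137.133435
  2.200·x + 98.698·y = -2101.313149
det = 116.458·98.698 − -14.640·2.200 = 11526.379684
x = (5137.133435·98.698 − -14.640·-2101.313149) / 11526.379684 = 41.319268
y = (116.458·-2101.313149 − 5137.133435·2.200) / 11526.379684 = -22.211347
|P − Q| = √((41.319268 − -10.676)² + (-22.211347 − 15.429)²) = 64.189591

64.190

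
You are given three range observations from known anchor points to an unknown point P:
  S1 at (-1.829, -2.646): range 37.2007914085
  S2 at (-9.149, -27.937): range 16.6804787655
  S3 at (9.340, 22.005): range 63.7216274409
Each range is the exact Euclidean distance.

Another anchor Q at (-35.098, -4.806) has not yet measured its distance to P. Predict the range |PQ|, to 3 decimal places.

eq1: (x + 1.829)² + (y + 2.646)² = 37.2007914085²
eq2: (x + 9.149)² + (y + 27.937)² = 16.6804787655²
eq3: (x − 9.340)² + (y − 22.005)² = 63.7216274409²
eq2−eq3, eq2−eq1 (x²,y² cancel):
  36.978·x + 99.884·y = -4074.931977
  14.640·x + 50.582·y = -1959.494123
det = 36.978·50.582 − 99.884·14.640 = 408.119436
x = (-4074.931977·50.582 − 99.884·-1959.494123) / 408.119436 = -25.473176
y = (36.978·-1959.494123 − -4074.931977·14.640) / 408.119436 = -31.366233
|P − Q| = √((-25.473176 − -35.098)² + (-31.366233 − -4.806)²) = 28.250367

28.250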